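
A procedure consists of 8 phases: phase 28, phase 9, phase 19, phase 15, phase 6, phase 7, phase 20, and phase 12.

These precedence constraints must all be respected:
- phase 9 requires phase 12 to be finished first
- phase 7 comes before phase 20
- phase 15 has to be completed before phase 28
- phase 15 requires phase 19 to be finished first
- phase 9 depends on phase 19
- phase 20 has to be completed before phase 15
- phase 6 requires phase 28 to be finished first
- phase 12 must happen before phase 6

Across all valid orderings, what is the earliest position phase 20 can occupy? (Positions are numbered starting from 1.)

Working backwards through the constraints from phase 20, its only required predecessor is phase 7.
With 1 mandatory predecessor, the earliest phase 20 can sit is position 1+1 = 2, and placing just that one first achieves it.

2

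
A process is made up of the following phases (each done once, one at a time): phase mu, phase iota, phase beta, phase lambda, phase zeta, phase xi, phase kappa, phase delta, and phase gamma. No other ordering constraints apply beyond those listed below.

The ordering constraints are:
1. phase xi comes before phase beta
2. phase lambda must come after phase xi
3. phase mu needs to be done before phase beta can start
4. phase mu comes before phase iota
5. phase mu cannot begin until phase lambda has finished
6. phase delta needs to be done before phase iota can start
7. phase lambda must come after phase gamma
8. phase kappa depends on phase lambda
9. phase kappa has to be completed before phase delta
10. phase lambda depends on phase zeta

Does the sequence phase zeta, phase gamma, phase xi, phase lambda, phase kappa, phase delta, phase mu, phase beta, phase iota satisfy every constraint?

Going through the constraints one by one, each required predecessor appears earlier in the sequence than its dependent — e.g. phase xi (position 3) is before phase beta (position 8), as required.

Yes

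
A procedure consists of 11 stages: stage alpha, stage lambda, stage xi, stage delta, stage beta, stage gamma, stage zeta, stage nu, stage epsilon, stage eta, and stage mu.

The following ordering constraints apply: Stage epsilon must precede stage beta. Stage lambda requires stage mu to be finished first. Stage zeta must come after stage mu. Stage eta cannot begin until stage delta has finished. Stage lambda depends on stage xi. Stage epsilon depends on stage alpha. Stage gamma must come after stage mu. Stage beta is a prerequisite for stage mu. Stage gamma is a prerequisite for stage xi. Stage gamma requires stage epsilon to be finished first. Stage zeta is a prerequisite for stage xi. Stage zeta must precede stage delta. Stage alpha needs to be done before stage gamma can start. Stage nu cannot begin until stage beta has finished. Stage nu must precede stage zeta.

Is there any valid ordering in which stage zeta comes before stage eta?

Every valid ordering already has stage zeta before stage eta (the constraints require it), so in particular at least one does.

Yes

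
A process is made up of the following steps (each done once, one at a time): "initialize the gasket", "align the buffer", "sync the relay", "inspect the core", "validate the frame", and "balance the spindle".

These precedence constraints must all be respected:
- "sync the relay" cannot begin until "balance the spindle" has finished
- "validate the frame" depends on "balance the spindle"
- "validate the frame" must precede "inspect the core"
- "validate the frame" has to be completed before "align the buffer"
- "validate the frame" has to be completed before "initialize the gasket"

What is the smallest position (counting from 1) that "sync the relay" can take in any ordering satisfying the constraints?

2

Working backwards through the constraints from "sync the relay", its only required predecessor is "balance the spindle".
So at minimum 1 step comes before "sync the relay", putting "sync the relay" no earlier than position 2. That position is achievable by scheduling exactly that predecessor first.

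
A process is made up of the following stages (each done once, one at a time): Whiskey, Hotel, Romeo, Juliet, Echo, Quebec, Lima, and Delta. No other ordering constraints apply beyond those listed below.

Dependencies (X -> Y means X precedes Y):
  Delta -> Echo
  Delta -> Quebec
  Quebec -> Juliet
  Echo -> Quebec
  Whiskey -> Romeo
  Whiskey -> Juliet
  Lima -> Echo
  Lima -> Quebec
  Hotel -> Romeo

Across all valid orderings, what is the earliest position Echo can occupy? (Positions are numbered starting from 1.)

3

Every stage that must precede Echo has to come before it. Tracing all chains that end at Echo, those stages are: Lima, Delta — 2 in total.
With 2 mandatory predecessors, the earliest Echo can sit is position 2+1 = 3, and placing just those 2 first achieves it.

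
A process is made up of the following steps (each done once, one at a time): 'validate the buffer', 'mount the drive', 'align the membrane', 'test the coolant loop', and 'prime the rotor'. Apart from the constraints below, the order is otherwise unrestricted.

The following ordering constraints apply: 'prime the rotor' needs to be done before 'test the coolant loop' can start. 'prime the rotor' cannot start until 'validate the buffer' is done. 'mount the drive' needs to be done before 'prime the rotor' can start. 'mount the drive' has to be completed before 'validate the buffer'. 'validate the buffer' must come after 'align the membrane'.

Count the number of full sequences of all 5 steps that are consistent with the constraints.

2 steps have no prerequisites ('mount the drive', 'align the membrane'), so any of them could come first.
Enumerating by repeatedly choosing an available step (one whose prerequisites are all placed) gives 2 distinct complete orderings.

2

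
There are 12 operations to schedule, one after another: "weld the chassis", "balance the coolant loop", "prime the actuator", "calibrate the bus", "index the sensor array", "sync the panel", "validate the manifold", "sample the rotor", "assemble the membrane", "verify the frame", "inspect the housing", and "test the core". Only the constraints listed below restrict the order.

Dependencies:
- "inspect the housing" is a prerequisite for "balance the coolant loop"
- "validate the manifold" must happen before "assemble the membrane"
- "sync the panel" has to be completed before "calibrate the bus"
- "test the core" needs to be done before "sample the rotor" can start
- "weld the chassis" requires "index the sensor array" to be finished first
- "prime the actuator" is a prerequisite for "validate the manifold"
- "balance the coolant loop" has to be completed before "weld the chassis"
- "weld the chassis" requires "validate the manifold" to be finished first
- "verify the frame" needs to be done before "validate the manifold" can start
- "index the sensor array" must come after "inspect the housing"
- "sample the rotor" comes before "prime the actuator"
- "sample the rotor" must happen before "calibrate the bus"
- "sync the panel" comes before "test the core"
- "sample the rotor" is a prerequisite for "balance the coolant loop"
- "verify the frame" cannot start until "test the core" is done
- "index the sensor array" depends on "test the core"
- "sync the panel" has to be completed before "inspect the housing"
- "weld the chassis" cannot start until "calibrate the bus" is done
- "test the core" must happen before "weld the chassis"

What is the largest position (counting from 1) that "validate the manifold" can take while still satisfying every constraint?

Following every chain forward from "validate the manifold", the operations that must come later are "weld the chassis", "assemble the membrane" — 2 of them.
With 2 mandatory successors out of 12 operations total, the latest slot for "validate the manifold" is 12−2 = 10, and it's reachable by doing all non-successors before "validate the manifold".

10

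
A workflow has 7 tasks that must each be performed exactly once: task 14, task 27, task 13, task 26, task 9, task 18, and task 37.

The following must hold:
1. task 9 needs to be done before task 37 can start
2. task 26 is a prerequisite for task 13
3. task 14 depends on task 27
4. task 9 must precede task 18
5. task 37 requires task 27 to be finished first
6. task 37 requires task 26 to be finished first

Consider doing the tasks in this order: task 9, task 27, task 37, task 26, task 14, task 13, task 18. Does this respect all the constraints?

Here task 26 comes after task 37.
That contradicts the constraint that task 26 must precede task 37.

No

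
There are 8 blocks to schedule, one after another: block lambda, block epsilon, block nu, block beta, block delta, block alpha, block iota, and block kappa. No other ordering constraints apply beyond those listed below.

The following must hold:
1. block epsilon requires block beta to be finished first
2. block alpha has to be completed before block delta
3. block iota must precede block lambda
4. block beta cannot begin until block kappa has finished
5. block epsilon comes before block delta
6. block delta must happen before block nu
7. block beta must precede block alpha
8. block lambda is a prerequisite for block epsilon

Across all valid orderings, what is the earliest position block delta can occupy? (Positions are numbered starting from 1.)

7

Working backwards through the constraints from block delta, its full set of required predecessors is block lambda, block epsilon, block beta, block alpha, block iota, block kappa — 6 of them.
With 6 mandatory predecessors, the earliest block delta can sit is position 6+1 = 7, and placing just those 6 first achieves it.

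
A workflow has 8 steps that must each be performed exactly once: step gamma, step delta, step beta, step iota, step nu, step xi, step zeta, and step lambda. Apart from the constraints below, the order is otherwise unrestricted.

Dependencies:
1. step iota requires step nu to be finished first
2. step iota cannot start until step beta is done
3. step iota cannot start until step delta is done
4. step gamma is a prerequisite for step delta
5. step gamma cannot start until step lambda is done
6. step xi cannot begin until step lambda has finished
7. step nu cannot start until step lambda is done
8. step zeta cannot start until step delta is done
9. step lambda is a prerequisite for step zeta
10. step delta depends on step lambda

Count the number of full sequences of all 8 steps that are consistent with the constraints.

266

2 steps have no prerequisites (step beta, step lambda), so any of them could come first.
Counting all ways to extend the partial order to a total order gives 266.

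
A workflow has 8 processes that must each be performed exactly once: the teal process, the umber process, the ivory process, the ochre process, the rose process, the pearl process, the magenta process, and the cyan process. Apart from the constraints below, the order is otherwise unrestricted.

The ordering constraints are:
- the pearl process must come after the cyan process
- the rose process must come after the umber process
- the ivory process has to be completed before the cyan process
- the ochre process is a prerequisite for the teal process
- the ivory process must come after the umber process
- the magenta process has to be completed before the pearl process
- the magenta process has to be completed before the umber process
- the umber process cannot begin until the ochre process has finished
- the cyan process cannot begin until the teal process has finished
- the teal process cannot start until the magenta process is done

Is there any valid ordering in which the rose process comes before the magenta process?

No

There is a dependency chain the magenta process → the umber process → the rose process, so the rose process always comes after the magenta process.
Hence the rose process can never be scheduled before the magenta process.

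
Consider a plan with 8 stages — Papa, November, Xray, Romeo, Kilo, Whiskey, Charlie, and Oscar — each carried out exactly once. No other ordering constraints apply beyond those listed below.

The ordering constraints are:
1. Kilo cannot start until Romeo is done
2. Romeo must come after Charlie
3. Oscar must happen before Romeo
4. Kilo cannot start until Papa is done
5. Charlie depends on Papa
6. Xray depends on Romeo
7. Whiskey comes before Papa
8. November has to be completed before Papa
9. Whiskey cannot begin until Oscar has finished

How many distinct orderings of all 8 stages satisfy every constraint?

6

2 stages have no prerequisites (November, Oscar), so any of them could come first.
Systematically extending each partial ordering one stage at a time and counting, there are 6 complete orderings.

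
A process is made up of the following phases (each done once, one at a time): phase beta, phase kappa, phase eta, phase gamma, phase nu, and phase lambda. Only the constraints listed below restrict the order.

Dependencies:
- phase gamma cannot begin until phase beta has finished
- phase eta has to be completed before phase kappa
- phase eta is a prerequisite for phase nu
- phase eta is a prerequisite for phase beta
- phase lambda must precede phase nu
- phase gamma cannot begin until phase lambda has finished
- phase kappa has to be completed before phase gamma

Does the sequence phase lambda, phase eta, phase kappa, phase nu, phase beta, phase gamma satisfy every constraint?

Yes

Every stated constraint is respected: phase lambda sits at position 1, ahead of phase gamma at position 6, and each of the other listed pairs likewise has the predecessor earlier in the sequence.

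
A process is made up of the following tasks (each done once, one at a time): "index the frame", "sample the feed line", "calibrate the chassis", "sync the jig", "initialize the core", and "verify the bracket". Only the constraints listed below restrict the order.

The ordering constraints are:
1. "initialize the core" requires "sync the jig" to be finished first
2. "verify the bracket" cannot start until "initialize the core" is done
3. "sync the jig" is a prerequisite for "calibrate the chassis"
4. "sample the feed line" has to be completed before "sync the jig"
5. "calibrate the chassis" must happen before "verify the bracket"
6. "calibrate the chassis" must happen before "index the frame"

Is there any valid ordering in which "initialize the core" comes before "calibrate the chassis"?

Yes

Nothing in the constraints forces "calibrate the chassis" before "initialize the core" — there is no chain from "calibrate the chassis" to "initialize the core".
That means at least one valid schedule has "initialize the core" before "calibrate the chassis".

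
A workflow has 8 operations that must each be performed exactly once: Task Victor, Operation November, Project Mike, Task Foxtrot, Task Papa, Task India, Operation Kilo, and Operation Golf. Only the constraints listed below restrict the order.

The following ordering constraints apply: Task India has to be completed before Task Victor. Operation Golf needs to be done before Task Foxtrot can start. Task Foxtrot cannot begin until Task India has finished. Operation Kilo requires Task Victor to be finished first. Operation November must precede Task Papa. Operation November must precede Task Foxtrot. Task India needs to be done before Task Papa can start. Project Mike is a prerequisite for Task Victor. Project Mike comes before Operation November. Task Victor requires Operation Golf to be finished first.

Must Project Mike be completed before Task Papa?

Following the dependencies: Project Mike → Operation November → Task Papa.
That forces Project Mike before Task Papa in every valid schedule.

Yes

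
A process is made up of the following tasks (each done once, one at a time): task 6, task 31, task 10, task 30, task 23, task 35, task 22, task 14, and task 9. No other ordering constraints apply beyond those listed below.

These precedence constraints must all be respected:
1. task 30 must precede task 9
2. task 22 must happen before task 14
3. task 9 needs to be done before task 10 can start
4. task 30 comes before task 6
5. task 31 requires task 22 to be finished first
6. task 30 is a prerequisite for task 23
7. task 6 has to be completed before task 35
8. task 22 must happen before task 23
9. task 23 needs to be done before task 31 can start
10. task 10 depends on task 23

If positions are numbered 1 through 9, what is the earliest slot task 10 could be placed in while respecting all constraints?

5

The tasks that are forced before task 10, directly or transitively, are task 30, task 23, task 22, task 9. That's 4 tasks.
So at minimum 4 tasks come before task 10, putting task 10 no earlier than position 5. That position is achievable by scheduling exactly those predecessors first.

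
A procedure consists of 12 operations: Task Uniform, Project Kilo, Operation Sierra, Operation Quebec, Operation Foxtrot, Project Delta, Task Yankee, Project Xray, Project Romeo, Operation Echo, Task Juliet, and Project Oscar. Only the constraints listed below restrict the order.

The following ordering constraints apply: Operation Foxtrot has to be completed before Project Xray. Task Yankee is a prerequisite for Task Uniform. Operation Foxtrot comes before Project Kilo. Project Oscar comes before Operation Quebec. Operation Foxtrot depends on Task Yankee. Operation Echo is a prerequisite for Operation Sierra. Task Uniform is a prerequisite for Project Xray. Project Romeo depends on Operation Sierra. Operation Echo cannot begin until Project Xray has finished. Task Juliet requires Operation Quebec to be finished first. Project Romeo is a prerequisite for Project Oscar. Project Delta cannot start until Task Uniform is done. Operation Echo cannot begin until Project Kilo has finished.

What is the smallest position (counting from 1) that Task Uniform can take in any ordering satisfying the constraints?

2

The only operation forced before Task Uniform (directly or transitively) is Task Yankee.
With 1 mandatory predecessor, the earliest Task Uniform can sit is position 1+1 = 2, and placing just that one first achieves it.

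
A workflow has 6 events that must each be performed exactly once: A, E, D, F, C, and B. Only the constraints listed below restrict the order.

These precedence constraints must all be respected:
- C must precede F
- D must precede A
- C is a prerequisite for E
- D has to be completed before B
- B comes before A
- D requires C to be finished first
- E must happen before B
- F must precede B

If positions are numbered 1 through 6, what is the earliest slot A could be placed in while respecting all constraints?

Every event that must precede A has to come before it. Tracing all chains that end at A, those events are: E, D, F, C, B — 5 in total.
So at minimum 5 events come before A, putting A no earlier than position 6. That position is achievable by scheduling exactly those predecessors first.

6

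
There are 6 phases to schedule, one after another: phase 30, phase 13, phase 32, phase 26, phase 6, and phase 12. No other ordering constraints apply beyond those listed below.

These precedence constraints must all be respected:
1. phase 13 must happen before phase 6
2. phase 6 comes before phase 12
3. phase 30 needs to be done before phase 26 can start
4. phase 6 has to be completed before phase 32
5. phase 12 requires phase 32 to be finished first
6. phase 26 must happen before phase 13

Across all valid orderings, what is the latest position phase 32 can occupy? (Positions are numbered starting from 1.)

5

The only phase forced after phase 32 (directly or by a chain) is phase 12.
With 1 mandatory successor out of 6 phases total, the latest slot for phase 32 is 6−1 = 5, and it's reachable by doing all non-successors before phase 32.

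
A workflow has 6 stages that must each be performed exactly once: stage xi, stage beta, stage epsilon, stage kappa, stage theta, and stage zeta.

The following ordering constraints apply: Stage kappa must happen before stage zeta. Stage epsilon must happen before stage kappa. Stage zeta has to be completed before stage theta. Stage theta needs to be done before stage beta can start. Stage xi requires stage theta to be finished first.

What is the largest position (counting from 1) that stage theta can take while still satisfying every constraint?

Following every chain forward from stage theta, the stages that must come later are stage xi, stage beta — 2 of them.
So at least 2 stages follow stage theta, putting stage theta no later than position 4. That position is achievable by scheduling everything else first.

4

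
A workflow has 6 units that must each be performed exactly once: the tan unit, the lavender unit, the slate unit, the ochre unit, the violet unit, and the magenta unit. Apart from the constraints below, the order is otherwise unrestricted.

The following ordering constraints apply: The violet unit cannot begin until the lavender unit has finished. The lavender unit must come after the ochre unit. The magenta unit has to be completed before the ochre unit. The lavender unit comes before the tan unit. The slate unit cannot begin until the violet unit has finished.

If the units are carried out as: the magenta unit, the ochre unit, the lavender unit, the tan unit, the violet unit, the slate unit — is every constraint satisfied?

Yes

Every stated constraint is respected: the lavender unit sits at position 3, ahead of the violet unit at position 5, and each of the other listed pairs likewise has the predecessor earlier in the sequence.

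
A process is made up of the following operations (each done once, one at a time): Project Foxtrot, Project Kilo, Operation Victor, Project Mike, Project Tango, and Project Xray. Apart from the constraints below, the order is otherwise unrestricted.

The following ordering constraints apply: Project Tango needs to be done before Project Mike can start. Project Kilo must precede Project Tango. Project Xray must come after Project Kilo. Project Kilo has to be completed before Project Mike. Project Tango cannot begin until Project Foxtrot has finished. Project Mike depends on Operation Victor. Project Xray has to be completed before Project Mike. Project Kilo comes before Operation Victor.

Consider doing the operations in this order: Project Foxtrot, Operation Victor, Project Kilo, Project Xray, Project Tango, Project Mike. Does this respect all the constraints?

No

The sequence places Operation Victor ahead of Project Kilo.
But one of the constraints requires Project Kilo before Operation Victor, so this ordering violates it.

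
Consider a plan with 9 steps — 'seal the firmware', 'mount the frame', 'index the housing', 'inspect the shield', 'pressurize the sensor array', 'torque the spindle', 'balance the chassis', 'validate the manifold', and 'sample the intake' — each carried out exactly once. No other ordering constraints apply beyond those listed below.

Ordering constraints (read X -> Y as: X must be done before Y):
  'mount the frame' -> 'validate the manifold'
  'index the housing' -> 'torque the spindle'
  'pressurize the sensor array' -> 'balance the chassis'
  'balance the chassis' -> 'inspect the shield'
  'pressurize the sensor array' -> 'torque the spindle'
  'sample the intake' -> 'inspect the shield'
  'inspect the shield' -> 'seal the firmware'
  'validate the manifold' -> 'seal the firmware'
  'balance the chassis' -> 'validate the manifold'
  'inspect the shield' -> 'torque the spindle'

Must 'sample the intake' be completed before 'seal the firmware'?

Yes

Tracing the constraints gives a chain: 'sample the intake' → 'inspect the shield' → 'seal the firmware'.
So 'sample the intake' must precede 'seal the firmware' in any valid ordering.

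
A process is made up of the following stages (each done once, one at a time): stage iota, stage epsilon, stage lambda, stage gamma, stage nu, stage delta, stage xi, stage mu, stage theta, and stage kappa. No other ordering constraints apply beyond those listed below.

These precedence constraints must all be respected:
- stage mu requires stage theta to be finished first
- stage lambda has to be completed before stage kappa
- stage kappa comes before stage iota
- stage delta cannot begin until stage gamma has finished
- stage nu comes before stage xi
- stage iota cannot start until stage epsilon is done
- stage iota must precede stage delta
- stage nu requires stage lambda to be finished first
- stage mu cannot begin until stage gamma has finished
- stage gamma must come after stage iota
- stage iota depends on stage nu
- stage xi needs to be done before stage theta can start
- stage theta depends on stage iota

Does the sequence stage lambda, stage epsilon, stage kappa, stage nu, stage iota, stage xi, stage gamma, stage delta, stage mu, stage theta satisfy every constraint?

The sequence places stage mu ahead of stage theta.
But one of the constraints requires stage theta before stage mu, so this ordering violates it.

No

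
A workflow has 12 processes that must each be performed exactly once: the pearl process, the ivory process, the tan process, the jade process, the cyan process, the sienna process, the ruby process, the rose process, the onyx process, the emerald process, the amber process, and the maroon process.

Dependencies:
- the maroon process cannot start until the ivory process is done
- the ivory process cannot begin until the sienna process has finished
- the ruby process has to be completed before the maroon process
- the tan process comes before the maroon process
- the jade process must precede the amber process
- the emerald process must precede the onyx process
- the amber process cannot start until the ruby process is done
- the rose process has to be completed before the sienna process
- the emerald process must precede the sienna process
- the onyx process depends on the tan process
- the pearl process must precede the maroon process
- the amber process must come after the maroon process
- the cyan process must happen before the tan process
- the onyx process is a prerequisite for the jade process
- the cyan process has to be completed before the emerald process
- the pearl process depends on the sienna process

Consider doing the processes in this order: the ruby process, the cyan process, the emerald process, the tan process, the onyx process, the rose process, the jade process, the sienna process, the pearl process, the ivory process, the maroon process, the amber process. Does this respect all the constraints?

Every stated constraint is respected: the ruby process sits at position 1, ahead of the amber process at position 12, and each of the other listed pairs likewise has the predecessor earlier in the sequence.

Yes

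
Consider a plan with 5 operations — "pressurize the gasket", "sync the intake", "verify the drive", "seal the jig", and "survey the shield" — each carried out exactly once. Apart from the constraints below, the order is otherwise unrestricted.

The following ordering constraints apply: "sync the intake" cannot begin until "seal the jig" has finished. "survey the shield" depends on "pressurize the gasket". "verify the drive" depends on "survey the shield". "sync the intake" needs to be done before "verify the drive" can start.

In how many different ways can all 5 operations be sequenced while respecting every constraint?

6

2 operations have no prerequisites ("pressurize the gasket", "seal the jig"), so any of them could come first.
Enumerating by repeatedly choosing an available operation (one whose prerequisites are all placed) gives 6 distinct complete orderings.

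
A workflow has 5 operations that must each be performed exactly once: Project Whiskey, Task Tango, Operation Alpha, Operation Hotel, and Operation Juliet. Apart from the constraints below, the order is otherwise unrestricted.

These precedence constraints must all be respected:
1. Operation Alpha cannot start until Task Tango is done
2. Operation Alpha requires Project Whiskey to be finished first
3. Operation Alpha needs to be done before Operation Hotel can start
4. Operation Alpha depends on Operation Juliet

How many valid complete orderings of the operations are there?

3 operations have no prerequisites (Project Whiskey, Task Tango, Operation Juliet), so any of them could come first.
Counting all ways to extend the partial order to a total order gives 6.

6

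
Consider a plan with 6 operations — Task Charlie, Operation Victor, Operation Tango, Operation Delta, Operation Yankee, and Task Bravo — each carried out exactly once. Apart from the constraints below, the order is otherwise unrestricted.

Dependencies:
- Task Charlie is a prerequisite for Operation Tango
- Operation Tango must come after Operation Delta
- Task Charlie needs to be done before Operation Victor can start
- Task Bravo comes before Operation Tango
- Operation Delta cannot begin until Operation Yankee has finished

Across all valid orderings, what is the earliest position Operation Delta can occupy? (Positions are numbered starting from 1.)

2

Working backwards through the constraints from Operation Delta, its only required predecessor is Operation Yankee.
So at minimum 1 operation comes before Operation Delta, putting Operation Delta no earlier than position 2. That position is achievable by scheduling exactly that predecessor first.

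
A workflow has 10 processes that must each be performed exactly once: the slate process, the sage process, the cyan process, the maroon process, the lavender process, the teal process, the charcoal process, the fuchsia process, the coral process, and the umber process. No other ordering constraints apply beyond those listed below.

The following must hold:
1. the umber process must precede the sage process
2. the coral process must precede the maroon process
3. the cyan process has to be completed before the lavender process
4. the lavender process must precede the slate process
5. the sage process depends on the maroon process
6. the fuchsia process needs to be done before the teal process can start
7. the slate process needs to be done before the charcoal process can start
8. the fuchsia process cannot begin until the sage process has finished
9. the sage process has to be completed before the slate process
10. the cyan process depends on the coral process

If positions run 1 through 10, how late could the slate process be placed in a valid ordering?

The only process forced after the slate process (directly or by a chain) is the charcoal process.
So at least 1 process follows the slate process, putting the slate process no later than position 9. That position is achievable by scheduling everything else first.

9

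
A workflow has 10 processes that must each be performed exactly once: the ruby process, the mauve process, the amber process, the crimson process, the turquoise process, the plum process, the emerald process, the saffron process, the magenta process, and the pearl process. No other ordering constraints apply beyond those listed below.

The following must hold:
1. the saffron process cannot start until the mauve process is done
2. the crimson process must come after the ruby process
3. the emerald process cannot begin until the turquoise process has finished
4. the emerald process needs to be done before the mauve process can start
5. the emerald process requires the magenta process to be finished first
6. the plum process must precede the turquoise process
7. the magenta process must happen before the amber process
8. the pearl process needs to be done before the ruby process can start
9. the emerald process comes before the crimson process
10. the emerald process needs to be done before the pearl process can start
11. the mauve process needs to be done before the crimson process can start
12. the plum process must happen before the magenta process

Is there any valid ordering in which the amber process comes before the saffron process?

The constraints leave the amber process and the saffron process unordered relative to each other; nothing requires the saffron process earlier.
That means at least one valid schedule has the amber process before the saffron process.

Yes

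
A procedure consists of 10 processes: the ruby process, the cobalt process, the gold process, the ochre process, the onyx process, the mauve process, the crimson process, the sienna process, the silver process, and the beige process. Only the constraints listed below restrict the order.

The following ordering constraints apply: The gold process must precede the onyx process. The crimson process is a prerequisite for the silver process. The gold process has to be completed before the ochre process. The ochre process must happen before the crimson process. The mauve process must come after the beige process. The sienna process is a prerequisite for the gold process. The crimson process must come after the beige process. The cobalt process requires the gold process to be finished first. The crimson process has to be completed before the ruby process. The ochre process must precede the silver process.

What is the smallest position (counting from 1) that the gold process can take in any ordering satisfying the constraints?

2

Working backwards through the constraints from the gold process, its only required predecessor is the sienna process.
So at minimum 1 process comes before the gold process, putting the gold process no earlier than position 2. That position is achievable by scheduling exactly that predecessor first.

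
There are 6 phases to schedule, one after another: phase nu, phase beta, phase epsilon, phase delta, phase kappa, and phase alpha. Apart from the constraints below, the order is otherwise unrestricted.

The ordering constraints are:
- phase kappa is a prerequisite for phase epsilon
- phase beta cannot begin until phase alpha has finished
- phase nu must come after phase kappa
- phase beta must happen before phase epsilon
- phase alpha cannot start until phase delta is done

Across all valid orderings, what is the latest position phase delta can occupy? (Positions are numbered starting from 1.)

The phases that are forced after phase delta, directly or by a chain of constraints, are phase beta, phase epsilon, phase alpha. That's 3 phases.
So at least 3 phases follow phase delta, putting phase delta no later than position 3. That position is achievable by scheduling everything else first.

3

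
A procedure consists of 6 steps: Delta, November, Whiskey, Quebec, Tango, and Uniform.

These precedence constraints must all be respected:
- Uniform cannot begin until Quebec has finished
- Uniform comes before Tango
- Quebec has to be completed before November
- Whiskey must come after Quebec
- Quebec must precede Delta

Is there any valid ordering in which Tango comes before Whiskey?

The constraints leave Tango and Whiskey unordered relative to each other; nothing requires Whiskey earlier.
So a valid ordering placing Tango earlier than Whiskey exists.

Yes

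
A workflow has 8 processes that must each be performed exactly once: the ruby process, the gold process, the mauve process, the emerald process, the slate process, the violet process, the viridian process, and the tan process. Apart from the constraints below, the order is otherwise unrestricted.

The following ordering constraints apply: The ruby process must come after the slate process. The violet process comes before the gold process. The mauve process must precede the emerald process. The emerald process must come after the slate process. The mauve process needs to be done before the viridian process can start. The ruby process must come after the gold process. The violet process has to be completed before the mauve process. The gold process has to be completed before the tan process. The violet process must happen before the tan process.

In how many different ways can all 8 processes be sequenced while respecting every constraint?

352

2 processes have no prerequisites (the slate process, the violet process), so any of them could come first.
Systematically extending each partial ordering one process at a time and counting, there are 352 complete orderings.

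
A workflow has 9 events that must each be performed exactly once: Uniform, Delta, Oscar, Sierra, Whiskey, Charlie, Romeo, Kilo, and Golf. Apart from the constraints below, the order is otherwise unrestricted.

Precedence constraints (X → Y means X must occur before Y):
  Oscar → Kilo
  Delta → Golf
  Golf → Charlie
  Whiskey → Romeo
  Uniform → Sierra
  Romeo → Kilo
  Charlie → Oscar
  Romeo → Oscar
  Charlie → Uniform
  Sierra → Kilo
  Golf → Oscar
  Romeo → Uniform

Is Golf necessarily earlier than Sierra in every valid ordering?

Yes

Tracing the constraints gives a chain: Golf → Charlie → Uniform → Sierra.
Hence Golf necessarily comes before Sierra.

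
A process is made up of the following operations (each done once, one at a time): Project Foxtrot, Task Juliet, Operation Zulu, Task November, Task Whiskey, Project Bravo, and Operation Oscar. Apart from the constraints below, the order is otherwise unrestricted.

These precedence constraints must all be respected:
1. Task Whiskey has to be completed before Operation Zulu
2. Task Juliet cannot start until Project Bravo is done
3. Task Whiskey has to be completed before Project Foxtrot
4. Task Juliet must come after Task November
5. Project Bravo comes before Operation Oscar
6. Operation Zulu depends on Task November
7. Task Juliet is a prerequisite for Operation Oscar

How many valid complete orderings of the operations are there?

117

3 operations have no prerequisites (Task November, Task Whiskey, Project Bravo), so any of them could come first.
Enumerating by repeatedly choosing an available operation (one whose prerequisites are all placed) gives 117 distinct complete orderings.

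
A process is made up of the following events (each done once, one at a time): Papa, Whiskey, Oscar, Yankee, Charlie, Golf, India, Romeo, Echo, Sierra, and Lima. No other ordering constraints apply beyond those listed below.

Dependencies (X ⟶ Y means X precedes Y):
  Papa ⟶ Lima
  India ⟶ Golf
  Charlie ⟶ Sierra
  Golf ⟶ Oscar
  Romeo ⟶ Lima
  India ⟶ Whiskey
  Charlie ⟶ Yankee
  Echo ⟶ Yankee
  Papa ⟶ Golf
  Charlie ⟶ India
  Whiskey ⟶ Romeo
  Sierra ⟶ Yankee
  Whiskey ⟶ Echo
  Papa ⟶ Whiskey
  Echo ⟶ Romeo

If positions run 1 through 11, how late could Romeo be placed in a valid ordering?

10

The only event forced after Romeo (directly or by a chain) is Lima.
So at least 1 event follows Romeo, putting Romeo no later than position 10. That position is achievable by scheduling everything else first.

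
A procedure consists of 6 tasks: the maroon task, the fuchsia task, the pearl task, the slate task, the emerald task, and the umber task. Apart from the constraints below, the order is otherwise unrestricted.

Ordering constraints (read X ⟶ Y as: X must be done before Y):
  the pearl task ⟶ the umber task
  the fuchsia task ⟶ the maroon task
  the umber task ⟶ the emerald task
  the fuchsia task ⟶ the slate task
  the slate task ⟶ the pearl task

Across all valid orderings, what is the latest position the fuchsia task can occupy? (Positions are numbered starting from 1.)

1

Every task that must follow the fuchsia task has to come after it. Tracing all chains starting from the fuchsia task, those tasks are: the maroon task, the pearl task, the slate task, the emerald task, the umber task — 5 in total.
With 5 mandatory successors out of 6 tasks total, the latest slot for the fuchsia task is 6−5 = 1, and it's reachable by doing all non-successors before the fuchsia task.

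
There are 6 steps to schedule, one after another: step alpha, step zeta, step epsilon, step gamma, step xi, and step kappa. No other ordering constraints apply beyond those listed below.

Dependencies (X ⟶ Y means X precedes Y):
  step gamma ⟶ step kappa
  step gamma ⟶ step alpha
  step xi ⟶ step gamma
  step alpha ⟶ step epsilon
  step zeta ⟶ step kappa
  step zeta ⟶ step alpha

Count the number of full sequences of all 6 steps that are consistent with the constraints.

The steps with no prerequisites are step zeta, step xi; any of them can be placed first.
Counting all ways to extend the partial order to a total order gives 9.

9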